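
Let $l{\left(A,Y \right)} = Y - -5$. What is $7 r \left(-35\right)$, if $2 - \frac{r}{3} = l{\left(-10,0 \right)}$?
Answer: $2205$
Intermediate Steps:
$l{\left(A,Y \right)} = 5 + Y$ ($l{\left(A,Y \right)} = Y + 5 = 5 + Y$)
$r = -9$ ($r = 6 - 3 \left(5 + 0\right) = 6 - 15 = -9$)
$7 r \left(-35\right) = 7 \left(-9\right) \left(-35\right) = \left(-63\right) \left(-35\right) = 2205$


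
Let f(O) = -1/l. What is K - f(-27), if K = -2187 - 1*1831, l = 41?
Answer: -164737/41 ≈ -4018.0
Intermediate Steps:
K = -4018 (K = -2187 - 1831 = -4018)
f(O) = -1/41
K - f(-27) = -4018 - 1*(-1/41) = -4018 + 1/41 = -164737/41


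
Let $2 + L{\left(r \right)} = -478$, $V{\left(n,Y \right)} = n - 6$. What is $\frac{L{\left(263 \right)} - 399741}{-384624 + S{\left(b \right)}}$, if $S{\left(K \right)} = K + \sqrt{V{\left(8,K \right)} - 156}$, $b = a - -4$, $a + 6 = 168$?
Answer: $\frac{76934082609}{73903976959} + \frac{400221 i \sqrt{154}}{147807953918} \approx 1.041 + 3.3602 \cdot 10^{-5} i$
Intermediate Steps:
$a = 162$ ($a = -6 + 168 = 162$)
$b = 166$ ($b = 162 - -4 = 162 + 4 = 166$)
$V{\left(n,Y \right)} = -6 + n$
$L{\left(r \right)} = -480$ ($L{\left(r \right)} = -2 - 478 = -480$)
$S{\left(K \right)} = K + i \sqrt{154}$ ($S{\left(K \right)} = K + \sqrt{\left(-6 + 8\right) - 156} = K + \sqrt{2 - 156} = K + \sqrt{-154} = K + i \sqrt{154}$)
$\frac{L{\left(263 \right)} - 399741}{-384624 + S{\left(b \right)}} = \frac{-480 - 399741}{-384624 + \left(166 + i \sqrt{154}\right)} = \frac{-480 - 399741}{-384458 + i \sqrt{154}} = - \frac{400221}{-384458 + i \sqrt{154}}$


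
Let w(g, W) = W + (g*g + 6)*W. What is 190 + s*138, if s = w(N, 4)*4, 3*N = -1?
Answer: 47674/3 ≈ 15891.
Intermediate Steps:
N = -⅓ (N = (⅓)*(-1) = -⅓ ≈ -0.33333)
w(g, W) = W + W*(6 + g²) (w(g, W) = W + (g² + 6)*W = W + (6 + g²)*W = W + W*(6 + g²))
s = 1024/9 (s = (4*(7 + (-⅓)²))*4 = (4*(7 + ⅑))*4 = (4*(64/9))*4 = (256/9)*4 = 1024/9 ≈ 113.78)
190 + s*138 = 190 + (1024/9)*138 = 190 + 47104/3 = 47674/3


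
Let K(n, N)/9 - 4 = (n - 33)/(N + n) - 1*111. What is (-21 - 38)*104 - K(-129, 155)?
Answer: -66520/13 ≈ -5116.9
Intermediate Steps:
K(n, N) = -963 + 9*(-33 + n)/(N + n) (K(n, N) = 36 + 9*((n - 33)/(N + n) - 1*111) = 36 + 9*((-33 + n)/(N + n) - 111) = 36 + 9*(-111 + (-33 + n)/(N + n)) = 36 + (-999 + 9*(-33 + n)/(N + n)) = -963 + 9*(-33 + n)/(N + n))
(-21 - 38)*104 - K(-129, 155) = (-21 - 38)*104 - 9*(-33 - 107*155 - 106*(-129))/(155 - 129) = -59*104 - 9*(-33 - 16585 + 13674)/26 = -6136 - 9*(-2944)/26 = -6136 - 1*(-13248/13) = -6136 + 13248/13 = -66520/13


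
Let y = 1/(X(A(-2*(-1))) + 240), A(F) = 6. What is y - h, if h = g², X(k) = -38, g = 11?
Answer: -24441/202 ≈ -120.99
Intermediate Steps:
h = 121 (h = 11² = 121)
y = 1/202 (y = 1/(-38 + 240) = 1/202 ≈ 0.0049505)
y - h = 1/202 - 1*121 = 1/202 - 121 = -24441/202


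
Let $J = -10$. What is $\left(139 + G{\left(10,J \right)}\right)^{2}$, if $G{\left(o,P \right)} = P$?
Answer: $16641$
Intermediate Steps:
$\left(139 + G{\left(10,J \right)}\right)^{2} = \left(139 - 10\right)^{2} = 129^{2} = 16641$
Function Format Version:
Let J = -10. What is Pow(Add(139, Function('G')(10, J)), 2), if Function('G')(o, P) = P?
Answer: 16641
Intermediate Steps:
Pow(Add(139, Function('G')(10, J)), 2) = Pow(Add(139, -10), 2) = Pow(129, 2) = 16641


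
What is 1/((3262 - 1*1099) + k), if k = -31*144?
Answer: -1/2301 ≈ -0.00043459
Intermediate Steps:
k = -4464
1/((3262 - 1*1099) + k) = 1/((3262 - 1*1099) - 4464) = 1/((3262 - 1099) - 4464) = 1/(2163 - 4464) = 1/(-2301) = -1/2301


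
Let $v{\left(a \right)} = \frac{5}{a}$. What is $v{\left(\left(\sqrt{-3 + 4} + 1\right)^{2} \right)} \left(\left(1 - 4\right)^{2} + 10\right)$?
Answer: $\frac{95}{4} \approx 23.75$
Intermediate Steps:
$v{\left(\left(\sqrt{-3 + 4} + 1\right)^{2} \right)} \left(\left(1 - 4\right)^{2} + 10\right) = \frac{5}{\left(\sqrt{-3 + 4} + 1\right)^{2}} \left(\left(1 - 4\right)^{2} + 10\right) = \frac{5}{\left(\sqrt{1} + 1\right)^{2}} \left(\left(-3\right)^{2} + 10\right) = \frac{5}{\left(1 + 1\right)^{2}} \left(9 + 10\right) = \frac{5}{2^{2}} \cdot 19 = \frac{5}{4} \cdot 19 = \frac{95}{4}$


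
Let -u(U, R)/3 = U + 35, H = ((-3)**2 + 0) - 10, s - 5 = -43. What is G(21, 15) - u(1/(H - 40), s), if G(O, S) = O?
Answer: 5163/41 ≈ 125.93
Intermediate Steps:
s = -38 (s = 5 - 43 = -38)
H = -1 (H = (9 + 0) - 10 = 9 - 10 = -1)
u(U, R) = -105 - 3*U (u(U, R) = -3*(U + 35) = -3*(35 + U) = -105 - 3*U)
G(21, 15) - u(1/(H - 40), s) = 21 - (-105 - 3/(-1 - 40)) = 21 - (-105 - 3/(-41)) = 21 - (-105 - 3*(-1/41)) = 21 - (-105 + 3/41) = 21 - 1*(-4302/41) = 21 + 4302/41 = 5163/41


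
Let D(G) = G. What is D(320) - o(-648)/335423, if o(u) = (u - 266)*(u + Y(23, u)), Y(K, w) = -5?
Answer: 106738518/335423 ≈ 318.22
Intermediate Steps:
o(u) = (-266 + u)*(-5 + u) (o(u) = (u - 266)*(u - 5) = (-266 + u)*(-5 + u))
D(320) - o(-648)/335423 = 320 - (1330 + (-648)² - 271*(-648))/335423 = 320 - (1330 + 419904 + 175608)/335423 = 320 - 596842/335423 = 106738518/335423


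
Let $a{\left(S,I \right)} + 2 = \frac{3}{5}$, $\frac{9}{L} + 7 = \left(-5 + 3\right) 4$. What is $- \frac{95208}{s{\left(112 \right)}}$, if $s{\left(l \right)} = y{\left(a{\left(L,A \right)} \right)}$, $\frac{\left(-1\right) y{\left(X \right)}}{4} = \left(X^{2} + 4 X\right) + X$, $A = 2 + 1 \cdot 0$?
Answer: $- \frac{99175}{21} \approx -4722.6$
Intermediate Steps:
$A = 2$ ($A = 2 + 0 = 2$)
$L = - \frac{3}{5}$ ($L = \frac{9}{-7 + \left(-5 + 3\right) 4} = \frac{9}{-7 - 8} = \frac{9}{-15} = 9 \left(- \frac{1}{15}\right) = - \frac{3}{5} \approx -0.6$)
$a{\left(S,I \right)} = - \frac{7}{5}$ ($a{\left(S,I \right)} = -2 + \frac{3}{5} = - \frac{7}{5}$)
$y{\left(X \right)} = - 20 X - 4 X^{2}$ ($y{\left(X \right)} = - 4 \left(\left(X^{2} + 4 X\right) + X\right) = - 4 \left(X^{2} + 5 X\right) = - 20 X - 4 X^{2}$)
$s{\left(l \right)} = \frac{504}{25}$ ($s{\left(l \right)} = \left(-4\right) \left(- \frac{7}{5}\right) \left(5 - \frac{7}{5}\right) = \left(-4\right) \left(- \frac{7}{5}\right) \frac{18}{5} = \frac{504}{25}$)
$- \frac{95208}{s{\left(112 \right)}} = - \frac{95208}{\frac{504}{25}} = \left(-95208\right) \frac{25}{504} = - \frac{99175}{21}$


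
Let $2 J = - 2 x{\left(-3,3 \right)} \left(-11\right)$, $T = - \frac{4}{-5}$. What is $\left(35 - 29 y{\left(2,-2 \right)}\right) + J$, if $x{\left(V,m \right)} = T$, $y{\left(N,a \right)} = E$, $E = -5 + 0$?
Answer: $\frac{944}{5} \approx 188.8$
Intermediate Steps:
$E = -5$
$T = \frac{4}{5}$ ($T = \left(-4\right) \left(- \frac{1}{5}\right) = \frac{4}{5} \approx 0.8$)
$y{\left(N,a \right)} = -5$
$x{\left(V,m \right)} = \frac{4}{5}$
$J = \frac{44}{5}$ ($J = \frac{\left(-2\right) \frac{4}{5} \left(-11\right)}{2} = \frac{\left(- \frac{8}{5}\right) \left(-11\right)}{2} = \frac{1}{2} \cdot \frac{88}{5} = \frac{44}{5} \approx 8.8$)
$\left(35 - 29 y{\left(2,-2 \right)}\right) + J = \left(35 - -145\right) + \frac{44}{5} = \left(35 + 145\right) + \frac{44}{5} = 180 + \frac{44}{5} = \frac{944}{5}$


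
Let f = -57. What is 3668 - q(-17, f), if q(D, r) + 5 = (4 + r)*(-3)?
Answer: 3514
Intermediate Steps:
q(D, r) = -17 - 3*r (q(D, r) = -5 + (4 + r)*(-3) = -5 + (-12 - 3*r) = -17 - 3*r)
3668 - q(-17, f) = 3668 - (-17 - 3*(-57)) = 3668 - (-17 + 171) = 3668 - 1*154 = 3668 - 154 = 3514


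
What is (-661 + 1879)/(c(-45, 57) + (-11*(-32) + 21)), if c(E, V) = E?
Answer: 609/164 ≈ 3.7134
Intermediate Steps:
(-661 + 1879)/(c(-45, 57) + (-11*(-32) + 21)) = (-661 + 1879)/(-45 + (-11*(-32) + 21)) = 1218/(-45 + (352 + 21)) = 1218/(-45 + 373) = 1218/328 = 1218*(1/328) = 609/164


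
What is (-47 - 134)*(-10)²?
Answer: -18100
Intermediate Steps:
(-47 - 134)*(-10)² = -181*100 = -18100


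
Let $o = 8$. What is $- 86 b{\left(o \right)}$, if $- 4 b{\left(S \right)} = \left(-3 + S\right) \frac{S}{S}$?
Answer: $\frac{215}{2} \approx 107.5$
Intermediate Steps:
$b{\left(S \right)} = \frac{3}{4} - \frac{S}{4}$ ($b{\left(S \right)} = - \frac{\left(-3 + S\right) \frac{S}{S}}{4} = - \frac{\left(-3 + S\right) 1}{4} = - \frac{-3 + S}{4} = \frac{3}{4} - \frac{S}{4}$)
$- 86 b{\left(o \right)} = - 86 \left(\frac{3}{4} - 2\right) = \left(-86\right) \left(- \frac{5}{4}\right) = \frac{215}{2}$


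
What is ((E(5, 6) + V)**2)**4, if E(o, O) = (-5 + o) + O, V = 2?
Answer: 16777216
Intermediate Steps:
E(o, O) = -5 + O + o
((E(5, 6) + V)**2)**4 = (((-5 + 6 + 5) + 2)**2)**4 = ((6 + 2)**2)**4 = (8**2)**4 = 64**4 = 16777216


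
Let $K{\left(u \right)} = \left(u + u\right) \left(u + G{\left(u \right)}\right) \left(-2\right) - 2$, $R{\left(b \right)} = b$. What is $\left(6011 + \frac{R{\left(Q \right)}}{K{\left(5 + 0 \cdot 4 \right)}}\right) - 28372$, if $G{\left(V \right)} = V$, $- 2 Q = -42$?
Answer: $- \frac{4516943}{202} \approx -22361.0$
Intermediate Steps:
$Q = 21$ ($Q = \left(- \frac{1}{2}\right) \left(-42\right) = 21$)
$K{\left(u \right)} = -2 - 8 u^{2}$ ($K{\left(u \right)} = \left(u + u\right) \left(u + u\right) \left(-2\right) - 2 = 2 u 2 u \left(-2\right) - 2 = 2 u \left(- 4 u\right) - 2 = - 8 u^{2} - 2 = -2 - 8 u^{2}$)
$\left(6011 + \frac{R{\left(Q \right)}}{K{\left(5 + 0 \cdot 4 \right)}}\right) - 28372 = \left(6011 + \frac{21}{-2 - 8 \left(5 + 0 \cdot 4\right)^{2}}\right) - 28372 = \left(6011 + \frac{21}{-2 - 8 \left(5 + 0\right)^{2}}\right) - 28372 = \left(6011 + \frac{21}{-2 - 8 \cdot 5^{2}}\right) - 28372 = \left(6011 + \frac{21}{-2 - 200}\right) - 28372 = \left(6011 + \frac{21}{-202}\right) - 28372 = \left(6011 + 21 \left(- \frac{1}{202}\right)\right) - 28372 = \left(6011 - \frac{21}{202}\right) - 28372 = \frac{1214201}{202} - 28372 = - \frac{4516943}{202}$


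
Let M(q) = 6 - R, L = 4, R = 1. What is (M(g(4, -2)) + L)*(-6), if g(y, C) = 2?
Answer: -54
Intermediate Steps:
M(q) = 5 (M(q) = 6 - 1*1 = 6 - 1 = 5)
(M(g(4, -2)) + L)*(-6) = (5 + 4)*(-6) = 9*(-6) = -54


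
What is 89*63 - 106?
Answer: 5501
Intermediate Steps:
89*63 - 106 = 5607 - 106 = 5501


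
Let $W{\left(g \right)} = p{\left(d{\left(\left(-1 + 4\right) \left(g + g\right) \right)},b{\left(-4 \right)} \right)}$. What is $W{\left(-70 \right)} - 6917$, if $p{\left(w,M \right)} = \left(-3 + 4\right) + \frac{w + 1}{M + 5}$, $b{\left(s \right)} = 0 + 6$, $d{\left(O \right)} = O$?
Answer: $- \frac{76495}{11} \approx -6954.1$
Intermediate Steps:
$b{\left(s \right)} = 6$
$p{\left(w,M \right)} = 1 + \frac{1 + w}{5 + M}$
$W{\left(g \right)} = \frac{12}{11} + \frac{6 g}{11}$ ($W{\left(g \right)} = \frac{6 + 6 + \left(-1 + 4\right) \left(g + g\right)}{5 + 6} = \frac{6 + 6 + 3 \cdot 2 g}{11} = \frac{6 + 6 + 6 g}{11} = \frac{12 + 6 g}{11} = \frac{12}{11} + \frac{6 g}{11}$)
$W{\left(-70 \right)} - 6917 = \left(\frac{12}{11} + \frac{6}{11} \left(-70\right)\right) - 6917 = \left(\frac{12}{11} - \frac{420}{11}\right) - 6917 = - \frac{408}{11} - 6917 = - \frac{76495}{11}$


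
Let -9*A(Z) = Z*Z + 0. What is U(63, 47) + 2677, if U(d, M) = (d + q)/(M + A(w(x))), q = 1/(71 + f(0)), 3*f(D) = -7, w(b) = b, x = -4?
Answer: 224561863/83842 ≈ 2678.4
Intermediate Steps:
f(D) = -7/3 (f(D) = (1/3)*(-7) = -7/3)
A(Z) = -Z**2/9 (A(Z) = -(Z*Z + 0)/9 = -(Z**2 + 0)/9 = -Z**2/9)
q = 3/206 (q = 1/(71 - 7/3) = 1/(206/3) = 3/206 ≈ 0.014563)
U(d, M) = (3/206 + d)/(-16/9 + M) (U(d, M) = (d + 3/206)/(M - 1/9*(-4)**2) = (3/206 + d)/(M - 1/9*16) = (3/206 + d)/(M - 16/9) = (3/206 + d)/(-16/9 + M))
U(63, 47) + 2677 = 9*(3 + 206*63)/(206*(-16 + 9*47)) + 2677 = 9*(3 + 12978)/(206*(-16 + 423)) + 2677 = (9/206)*12981/407 + 2677 = (9/206)*(1/407)*12981 + 2677 = 116829/83842 + 2677 = 224561863/83842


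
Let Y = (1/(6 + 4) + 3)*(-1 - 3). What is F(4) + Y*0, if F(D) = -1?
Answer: -1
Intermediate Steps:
Y = -62/5 (Y = (1/10 + 3)*(-4) = (31/10)*(-4) = -62/5 ≈ -12.400)
F(4) + Y*0 = -1 - 62/5*0 = -1 + 0 = -1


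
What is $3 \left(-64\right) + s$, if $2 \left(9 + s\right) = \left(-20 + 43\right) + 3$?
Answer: $-188$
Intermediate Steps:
$s = 4$ ($s = -9 + \frac{\left(-20 + 43\right) + 3}{2} = -9 + \frac{23 + 3}{2} = -9 + \frac{1}{2} \cdot 26 = -9 + 13 = 4$)
$3 \left(-64\right) + s = 3 \left(-64\right) + 4 = -192 + 4 = -188$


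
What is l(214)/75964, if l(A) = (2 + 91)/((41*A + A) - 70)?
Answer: 93/677446952 ≈ 1.3728e-7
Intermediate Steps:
l(A) = 93/(-70 + 42*A) (l(A) = 93/(42*A - 70) = 93/(-70 + 42*A))
l(214)/75964 = (93/(14*(-5 + 3*214)))/75964 = (93/(14*(-5 + 642)))*(1/75964) = ((93/14)/637)*(1/75964) = ((93/14)*(1/637))*(1/75964) = (93/8918)*(1/75964) = 93/677446952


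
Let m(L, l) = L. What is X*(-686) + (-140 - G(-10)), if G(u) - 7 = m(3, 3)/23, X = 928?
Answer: -14645368/23 ≈ -6.3676e+5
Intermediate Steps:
G(u) = 164/23 (G(u) = 7 + 3/23 = 164/23)
X*(-686) + (-140 - G(-10)) = 928*(-686) + (-140 - 1*164/23) = -636608 + (-140 - 164/23) = -636608 - 3384/23 = -14645368/23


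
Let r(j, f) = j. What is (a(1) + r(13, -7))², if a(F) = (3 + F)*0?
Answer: 169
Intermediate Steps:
a(F) = 0
(a(1) + r(13, -7))² = (0 + 13)² = 13² = 169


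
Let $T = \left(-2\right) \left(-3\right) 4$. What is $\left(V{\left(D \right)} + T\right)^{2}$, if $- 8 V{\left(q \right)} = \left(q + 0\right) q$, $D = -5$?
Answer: $\frac{27889}{64} \approx 435.77$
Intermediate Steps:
$V{\left(q \right)} = - \frac{q^{2}}{8}$ ($V{\left(q \right)} = - \frac{\left(q + 0\right) q}{8} = - \frac{q q}{8} = - \frac{q^{2}}{8}$)
$T = 24$ ($T = 6 \cdot 4 = 24$)
$\left(V{\left(D \right)} + T\right)^{2} = \left(- \frac{\left(-5\right)^{2}}{8} + 24\right)^{2} = \left(\left(- \frac{1}{8}\right) 25 + 24\right)^{2} = \left(- \frac{25}{8} + 24\right)^{2} = \left(\frac{167}{8}\right)^{2} = \frac{27889}{64}$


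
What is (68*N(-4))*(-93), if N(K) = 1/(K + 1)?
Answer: 2108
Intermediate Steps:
N(K) = 1/(1 + K)
(68*N(-4))*(-93) = (68/(1 - 4))*(-93) = (68/(-3))*(-93) = (68*(-⅓))*(-93) = -68/3*(-93) = 2108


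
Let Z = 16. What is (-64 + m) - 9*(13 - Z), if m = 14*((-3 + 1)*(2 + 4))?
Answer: -205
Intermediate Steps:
m = -168 (m = 14*(-2*6) = 14*(-12) = -168)
(-64 + m) - 9*(13 - Z) = (-64 - 168) - 9*(13 - 1*16) = -232 - 9*(13 - 16) = -232 - 9*(-3) = -232 + 27 = -205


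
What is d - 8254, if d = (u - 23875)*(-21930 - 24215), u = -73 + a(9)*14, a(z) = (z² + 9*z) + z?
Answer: 994601076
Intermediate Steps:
a(z) = z² + 10*z
u = 2321 (u = -73 + (9*(10 + 9))*14 = -73 + (9*19)*14 = -73 + 171*14 = -73 + 2394 = 2321)
d = 994609330 (d = (2321 - 23875)*(-21930 - 24215) = -21554*(-46145) = 994609330)
d - 8254 = 994609330 - 8254 = 994601076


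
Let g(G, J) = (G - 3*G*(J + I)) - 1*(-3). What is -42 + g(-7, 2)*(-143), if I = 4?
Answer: -17488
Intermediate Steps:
g(G, J) = 3 + G - 3*G*(4 + J) (g(G, J) = (G - 3*G*(J + 4)) - 1*(-3) = (G - 3*G*(4 + J)) + 3 = 3 + G - 3*G*(4 + J))
-42 + g(-7, 2)*(-143) = -42 + (3 - 11*(-7) - 3*(-7)*2)*(-143) = -42 + (3 + 77 + 42)*(-143) = -42 + 122*(-143) = -42 - 17446 = -17488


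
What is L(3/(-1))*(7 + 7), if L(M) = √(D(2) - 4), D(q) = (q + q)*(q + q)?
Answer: 28*√3 ≈ 48.497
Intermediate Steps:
D(q) = 4*q² (D(q) = (2*q)*(2*q) = 4*q²)
L(M) = 2*√3 (L(M) = √(4*2² - 4) = √(4*4 - 4) = √(16 - 4) = √12 = 2*√3)
L(3/(-1))*(7 + 7) = (2*√3)*(7 + 7) = (2*√3)*14 = 28*√3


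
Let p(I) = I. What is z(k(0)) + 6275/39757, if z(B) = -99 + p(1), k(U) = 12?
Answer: -3889911/39757 ≈ -97.842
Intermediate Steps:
z(B) = -98 (z(B) = -99 + 1 = -98)
z(k(0)) + 6275/39757 = -98 + 6275/39757 = -3889911/39757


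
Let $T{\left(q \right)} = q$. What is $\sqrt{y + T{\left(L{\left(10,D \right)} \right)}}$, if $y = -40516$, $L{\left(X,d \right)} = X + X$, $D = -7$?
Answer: $4 i \sqrt{2531} \approx 201.24 i$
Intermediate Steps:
$L{\left(X,d \right)} = 2 X$
$\sqrt{y + T{\left(L{\left(10,D \right)} \right)}} = \sqrt{-40516 + 2 \cdot 10} = \sqrt{-40516 + 20} = \sqrt{-40496} = 4 i \sqrt{2531}$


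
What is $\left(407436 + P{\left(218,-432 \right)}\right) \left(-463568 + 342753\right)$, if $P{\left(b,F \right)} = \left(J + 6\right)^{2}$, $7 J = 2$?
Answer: $- \frac{2412228534500}{49} \approx -4.9229 \cdot 10^{10}$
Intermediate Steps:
$J = \frac{2}{7}$ ($J = \frac{1}{7} \cdot 2 = \frac{2}{7} \approx 0.28571$)
$P{\left(b,F \right)} = \frac{1936}{49}$ ($P{\left(b,F \right)} = \left(\frac{2}{7} + 6\right)^{2} = \left(\frac{44}{7}\right)^{2} = \frac{1936}{49}$)
$\left(407436 + P{\left(218,-432 \right)}\right) \left(-463568 + 342753\right) = \left(407436 + \frac{1936}{49}\right) \left(-463568 + 342753\right) = \frac{19966300}{49} \left(-120815\right) = - \frac{2412228534500}{49}$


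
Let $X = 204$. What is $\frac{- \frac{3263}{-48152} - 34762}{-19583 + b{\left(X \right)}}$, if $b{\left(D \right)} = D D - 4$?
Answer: $- \frac{42919399}{27198472} \approx -1.578$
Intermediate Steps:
$b{\left(D \right)} = -4 + D^{2}$ ($b{\left(D \right)} = D^{2} - 4 = -4 + D^{2}$)
$\frac{- \frac{3263}{-48152} - 34762}{-19583 + b{\left(X \right)}} = \frac{- \frac{3263}{-48152} - 34762}{-19583 - \left(4 - 204^{2}\right)} = \frac{\left(-3263\right) \left(- \frac{1}{48152}\right) - 34762}{-19583 + \left(-4 + 41616\right)} = \frac{\frac{251}{3704} - 34762}{-19583 + 41612} = - \frac{128758197}{3704 \cdot 22029} = \left(- \frac{128758197}{3704}\right) \frac{1}{22029} = - \frac{42919399}{27198472}$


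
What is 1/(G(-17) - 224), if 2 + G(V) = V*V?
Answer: 1/63 ≈ 0.015873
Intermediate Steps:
G(V) = -2 + V² (G(V) = -2 + V*V = -2 + V²)
1/(G(-17) - 224) = 1/((-2 + (-17)²) - 224) = 1/((-2 + 289) - 224) = 1/(287 - 224) = 1/63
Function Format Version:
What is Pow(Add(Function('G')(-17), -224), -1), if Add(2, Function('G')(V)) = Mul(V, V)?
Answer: Rational(1, 63) ≈ 0.015873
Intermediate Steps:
Function('G')(V) = Add(-2, Pow(V, 2)) (Function('G')(V) = Add(-2, Mul(V, V)) = Add(-2, Pow(V, 2)))
Pow(Add(Function('G')(-17), -224), -1) = Pow(Add(Add(-2, Pow(-17, 2)), -224), -1) = Pow(Add(Add(-2, 289), -224), -1) = Pow(Add(287, -224), -1) = Pow(63, -1) = Rational(1, 63)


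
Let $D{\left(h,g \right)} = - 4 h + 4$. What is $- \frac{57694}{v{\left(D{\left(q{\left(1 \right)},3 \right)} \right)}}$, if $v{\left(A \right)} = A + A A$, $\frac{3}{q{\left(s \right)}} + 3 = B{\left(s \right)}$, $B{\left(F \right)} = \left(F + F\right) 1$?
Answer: $- \frac{28847}{136} \approx -212.11$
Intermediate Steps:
$B{\left(F \right)} = 2 F$ ($B{\left(F \right)} = 2 F 1 = 2 F$)
$q{\left(s \right)} = \frac{3}{-3 + 2 s}$
$D{\left(h,g \right)} = 4 - 4 h$
$v{\left(A \right)} = A + A^{2}$
$- \frac{57694}{v{\left(D{\left(q{\left(1 \right)},3 \right)} \right)}} = - \frac{57694}{\left(4 - 4 \frac{3}{-3 + 2 \cdot 1}\right) \left(1 - \left(-4 + 4 \frac{3}{-3 + 2 \cdot 1}\right)\right)} = - \frac{57694}{\left(4 - 4 \frac{3}{-3 + 2}\right) \left(1 - \left(-4 + 4 \frac{3}{-3 + 2}\right)\right)} = - \frac{57694}{\left(4 - 4 \frac{3}{-1}\right) \left(1 - \left(-4 + 4 \frac{3}{-1}\right)\right)} = - \frac{57694}{\left(4 - 4 \cdot 3 \left(-1\right)\right) \left(1 - \left(-4 + 4 \cdot 3 \left(-1\right)\right)\right)} = - \frac{57694}{\left(4 - -12\right) \left(1 + \left(4 - -12\right)\right)} = - \frac{57694}{\left(4 + 12\right) \left(1 + \left(4 + 12\right)\right)} = - \frac{57694}{16 \left(1 + 16\right)} = - \frac{57694}{16 \cdot 17} = - \frac{57694}{272} = \left(-57694\right) \frac{1}{272} = - \frac{28847}{136}$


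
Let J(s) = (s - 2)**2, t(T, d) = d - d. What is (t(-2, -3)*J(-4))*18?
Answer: 0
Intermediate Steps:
t(T, d) = 0
J(s) = (-2 + s)**2
(t(-2, -3)*J(-4))*18 = (0*(-2 - 4)**2)*18 = (0*(-6)**2)*18 = (0*36)*18 = 0*18 = 0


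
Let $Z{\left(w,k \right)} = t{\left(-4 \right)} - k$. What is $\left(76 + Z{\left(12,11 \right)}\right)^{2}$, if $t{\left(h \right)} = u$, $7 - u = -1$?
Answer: $5329$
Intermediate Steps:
$u = 8$ ($u = 7 - -1 = 7 + 1 = 8$)
$t{\left(h \right)} = 8$
$Z{\left(w,k \right)} = 8 - k$
$\left(76 + Z{\left(12,11 \right)}\right)^{2} = \left(76 + \left(8 - 11\right)\right)^{2} = \left(76 - 3\right)^{2} = 73^{2} = 5329$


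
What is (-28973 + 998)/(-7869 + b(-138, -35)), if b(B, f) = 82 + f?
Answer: 27975/7822 ≈ 3.5765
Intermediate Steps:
(-28973 + 998)/(-7869 + b(-138, -35)) = (-28973 + 998)/(-7869 + (82 - 35)) = -27975/(-7869 + 47) = -27975/(-7822) = -27975*(-1/7822) = 27975/7822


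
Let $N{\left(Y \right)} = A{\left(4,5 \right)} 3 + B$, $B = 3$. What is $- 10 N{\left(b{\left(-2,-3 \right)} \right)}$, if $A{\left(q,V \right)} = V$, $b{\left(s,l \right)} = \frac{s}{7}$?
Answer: $-180$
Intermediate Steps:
$b{\left(s,l \right)} = \frac{s}{7}$ ($b{\left(s,l \right)} = s \frac{1}{7} = \frac{s}{7}$)
$N{\left(Y \right)} = 18$ ($N{\left(Y \right)} = 5 \cdot 3 + 3 = 15 + 3 = 18$)
$- 10 N{\left(b{\left(-2,-3 \right)} \right)} = \left(-10\right) 18 = -180$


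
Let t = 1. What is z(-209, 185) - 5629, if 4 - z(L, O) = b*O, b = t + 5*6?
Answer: -11360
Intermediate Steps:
b = 31 (b = 1 + 5*6 = 1 + 30 = 31)
z(L, O) = 4 - 31*O
z(-209, 185) - 5629 = (4 - 31*185) - 5629 = (4 - 5735) - 5629 = -5731 - 5629 = -11360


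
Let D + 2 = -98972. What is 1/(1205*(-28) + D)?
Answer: -1/132714 ≈ -7.5350e-6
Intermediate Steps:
D = -98974 (D = -2 - 98972 = -98974)
1/(1205*(-28) + D) = 1/(1205*(-28) - 98974) = 1/(-33740 - 98974) = 1/(-132714) = -1/132714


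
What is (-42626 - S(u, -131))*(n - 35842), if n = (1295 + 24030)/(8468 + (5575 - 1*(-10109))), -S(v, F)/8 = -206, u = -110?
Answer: 19162465898283/12076 ≈ 1.5868e+9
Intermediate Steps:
S(v, F) = 1648 (S(v, F) = -8*(-206) = 1648)
n = 25325/24152 (n = 25325/(8468 + (5575 + 10109)) = 25325/(8468 + 15684) = 25325/24152 ≈ 1.0486)
(-42626 - S(u, -131))*(n - 35842) = (-42626 - 1*1648)*(25325/24152 - 35842) = (-42626 - 1648)*(-865630659/24152) = -44274*(-865630659/24152) = 19162465898283/12076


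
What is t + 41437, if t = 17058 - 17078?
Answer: 41417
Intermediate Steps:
t = -20
t + 41437 = -20 + 41437 = 41417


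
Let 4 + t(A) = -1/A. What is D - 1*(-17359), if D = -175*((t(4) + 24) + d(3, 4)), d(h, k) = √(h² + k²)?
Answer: 52111/4 ≈ 13028.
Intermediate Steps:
t(A) = -4 - 1/A
D = -17325/4 (D = -175*(((-4 - 1/4) + 24) + √(3² + 4²)) = -175*(((-4 - 1*¼) + 24) + √(9 + 16)) = -175*(((-4 - ¼) + 24) + √25) = -175*((-17/4 + 24) + 5) = -175*(79/4 + 5) = -175*99/4 = -17325/4 ≈ -4331.3)
D - 1*(-17359) = -17325/4 - 1*(-17359) = -17325/4 + 17359 = 52111/4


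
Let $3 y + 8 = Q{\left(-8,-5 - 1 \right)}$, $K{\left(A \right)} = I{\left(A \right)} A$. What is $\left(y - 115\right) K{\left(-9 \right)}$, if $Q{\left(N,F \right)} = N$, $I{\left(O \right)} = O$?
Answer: $-9747$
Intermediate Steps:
$K{\left(A \right)} = A^{2}$ ($K{\left(A \right)} = A A = A^{2}$)
$y = - \frac{16}{3}$ ($y = - \frac{8}{3} + \frac{1}{3} \left(-8\right) = - \frac{8}{3} - \frac{8}{3} = - \frac{16}{3} \approx -5.3333$)
$\left(y - 115\right) K{\left(-9 \right)} = \left(- \frac{16}{3} - 115\right) \left(-9\right)^{2} = \left(- \frac{361}{3}\right) 81 = -9747$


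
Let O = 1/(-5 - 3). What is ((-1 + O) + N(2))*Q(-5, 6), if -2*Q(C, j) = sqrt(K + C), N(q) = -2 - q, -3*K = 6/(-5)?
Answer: 41*I*sqrt(115)/80 ≈ 5.4959*I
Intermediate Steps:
K = 2/5 (K = -2/(-5) = -2*(-1)/5 = -1/3*(-6/5) = 2/5 ≈ 0.40000)
Q(C, j) = -sqrt(2/5 + C)/2
O = -1/8 (O = 1/(-8) = -1/8 ≈ -0.12500)
((-1 + O) + N(2))*Q(-5, 6) = ((-1 - 1/8) + (-2 - 1*2))*(-sqrt(10 + 25*(-5))/10) = (-9/8 + (-2 - 2))*(-sqrt(10 - 125)/10) = (-9/8 - 4)*(-I*sqrt(115)/10) = -(-41)*I*sqrt(115)/80 = 41*I*sqrt(115)/80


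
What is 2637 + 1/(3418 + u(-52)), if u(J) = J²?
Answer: 16143715/6122 ≈ 2637.0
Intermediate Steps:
2637 + 1/(3418 + u(-52)) = 2637 + 1/(3418 + (-52)²) = 2637 + 1/(3418 + 2704) = 2637 + 1/6122 = 16143715/6122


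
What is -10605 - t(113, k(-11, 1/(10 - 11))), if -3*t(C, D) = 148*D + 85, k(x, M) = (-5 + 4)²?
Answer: -31582/3 ≈ -10527.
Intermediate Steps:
k(x, M) = 1 (k(x, M) = (-1)² = 1)
t(C, D) = -85/3 - 148*D/3 (t(C, D) = -(148*D + 85)/3 = -(85 + 148*D)/3 = -85/3 - 148*D/3)
-10605 - t(113, k(-11, 1/(10 - 11))) = -10605 - (-85/3 - 148/3*1) = -10605 - (-85/3 - 148/3) = -10605 - 1*(-233/3) = -10605 + 233/3 = -31582/3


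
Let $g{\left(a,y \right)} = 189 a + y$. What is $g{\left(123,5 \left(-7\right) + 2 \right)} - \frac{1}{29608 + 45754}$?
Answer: $\frac{1749453467}{75362} \approx 23214.0$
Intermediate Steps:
$g{\left(a,y \right)} = y + 189 a$
$g{\left(123,5 \left(-7\right) + 2 \right)} - \frac{1}{29608 + 45754} = \left(\left(5 \left(-7\right) + 2\right) + 189 \cdot 123\right) - \frac{1}{29608 + 45754} = \left(\left(-35 + 2\right) + 23247\right) - \frac{1}{75362} = \left(-33 + 23247\right) - \frac{1}{75362} = 23214 - \frac{1}{75362} = \frac{1749453467}{75362}$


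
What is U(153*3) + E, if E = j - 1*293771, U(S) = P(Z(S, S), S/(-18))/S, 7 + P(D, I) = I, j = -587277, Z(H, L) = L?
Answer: -808802129/918 ≈ -8.8105e+5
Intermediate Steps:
P(D, I) = -7 + I
U(S) = (-7 - S/18)/S (U(S) = (-7 + S/(-18))/S = (-7 + S*(-1/18))/S = (-7 - S/18)/S)
E = -881048 (E = -587277 - 1*293771 = -587277 - 293771 = -881048)
U(153*3) + E = (-126 - 153*3)/(18*((153*3))) - 881048 = (1/18)*(-126 - 1*459)/459 - 881048 = (1/18)*(1/459)*(-126 - 459) - 881048 = (1/18)*(1/459)*(-585) - 881048 = -65/918 - 881048 = -808802129/918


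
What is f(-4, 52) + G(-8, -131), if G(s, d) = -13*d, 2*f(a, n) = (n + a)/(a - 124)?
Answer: 27245/16 ≈ 1702.8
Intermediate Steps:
f(a, n) = (a + n)/(2*(-124 + a)) (f(a, n) = ((n + a)/(a - 124))/2 = ((a + n)/(-124 + a))/2 = (a + n)/(2*(-124 + a)))
f(-4, 52) + G(-8, -131) = (-4 + 52)/(2*(-124 - 4)) - 13*(-131) = (1/2)*48/(-128) + 1703 = (1/2)*(-1/128)*48 + 1703 = -3/16 + 1703 = 27245/16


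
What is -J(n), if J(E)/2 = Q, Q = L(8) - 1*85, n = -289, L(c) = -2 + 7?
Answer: 160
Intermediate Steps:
L(c) = 5
Q = -80 (Q = 5 - 1*85 = 5 - 85 = -80)
J(E) = -160 (J(E) = 2*(-80) = -160)
-J(n) = -1*(-160) = 160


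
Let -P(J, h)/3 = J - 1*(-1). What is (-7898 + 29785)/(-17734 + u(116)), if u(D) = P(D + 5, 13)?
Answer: -21887/18100 ≈ -1.2092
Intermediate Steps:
P(J, h) = -3 - 3*J (P(J, h) = -3*(J - 1*(-1)) = -3*(J + 1) = -3*(1 + J) = -3 - 3*J)
u(D) = -18 - 3*D (u(D) = -3 - 3*(D + 5) = -3 - 3*(5 + D) = -3 + (-15 - 3*D) = -18 - 3*D)
(-7898 + 29785)/(-17734 + u(116)) = (-7898 + 29785)/(-17734 + (-18 - 3*116)) = 21887/(-17734 + (-18 - 348)) = 21887/(-17734 - 366) = 21887/(-18100) = 21887*(-1/18100) = -21887/18100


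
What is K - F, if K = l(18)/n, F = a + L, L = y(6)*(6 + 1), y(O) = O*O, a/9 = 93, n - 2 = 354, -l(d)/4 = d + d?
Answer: -96957/89 ≈ -1089.4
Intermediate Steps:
l(d) = -8*d (l(d) = -4*(d + d) = -8*d)
n = 356 (n = 2 + 354 = 356)
a = 837 (a = 9*93 = 837)
y(O) = O²
L = 252 (L = 6²*(6 + 1) = 36*7 = 252)
F = 1089 (F = 837 + 252 = 1089)
K = -36/89 (K = -8*18/356 = -144*1/356 = -36/89 ≈ -0.40449)
K - F = -36/89 - 1*1089 = -36/89 - 1089 = -96957/89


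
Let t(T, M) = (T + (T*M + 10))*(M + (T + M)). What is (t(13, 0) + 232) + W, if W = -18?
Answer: 513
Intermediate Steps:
t(T, M) = (T + 2*M)*(10 + T + M*T) (t(T, M) = (T + (M*T + 10))*(M + (M + T)) = (T + (10 + M*T))*(T + 2*M) = (10 + T + M*T)*(T + 2*M) = (T + 2*M)*(10 + T + M*T))
(t(13, 0) + 232) + W = ((13² + 10*13 + 20*0 + 0*13² + 2*0*13 + 2*13*0²) + 232) - 18 = ((169 + 130 + 0 + 0*169 + 0 + 2*13*0) + 232) - 18 = ((169 + 130 + 0 + 0 + 0 + 0) + 232) - 18 = (299 + 232) - 18 = 531 - 18 = 513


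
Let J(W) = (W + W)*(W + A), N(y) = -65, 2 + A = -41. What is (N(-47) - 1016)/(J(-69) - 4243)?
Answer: -1081/11213 ≈ -0.096406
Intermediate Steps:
A = -43 (A = -2 - 41 = -43)
J(W) = 2*W*(-43 + W) (J(W) = (W + W)*(W - 43) = (2*W)*(-43 + W) = 2*W*(-43 + W))
(N(-47) - 1016)/(J(-69) - 4243) = (-65 - 1016)/(2*(-69)*(-43 - 69) - 4243) = -1081/(2*(-69)*(-112) - 4243) = -1081/(15456 - 4243) = -1081/11213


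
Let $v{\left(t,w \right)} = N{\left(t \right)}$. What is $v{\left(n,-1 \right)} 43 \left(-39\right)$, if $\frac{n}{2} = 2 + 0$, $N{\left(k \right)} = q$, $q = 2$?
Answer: $-3354$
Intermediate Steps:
$N{\left(k \right)} = 2$
$n = 4$ ($n = 2 \left(2 + 0\right) = 2 \cdot 2 = 4$)
$v{\left(t,w \right)} = 2$
$v{\left(n,-1 \right)} 43 \left(-39\right) = 2 \cdot 43 \left(-39\right) = 86 \left(-39\right) = -3354$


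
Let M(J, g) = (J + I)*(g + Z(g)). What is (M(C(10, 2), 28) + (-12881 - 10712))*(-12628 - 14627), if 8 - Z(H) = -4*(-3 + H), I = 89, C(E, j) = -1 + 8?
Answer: 287185935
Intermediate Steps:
C(E, j) = 7
Z(H) = -4 + 4*H (Z(H) = 8 - (-4)*(-3 + H) = 8 - (12 - 4*H) = 8 + (-12 + 4*H) = -4 + 4*H)
M(J, g) = (-4 + 5*g)*(89 + J) (M(J, g) = (J + 89)*(g + (-4 + 4*g)) = (89 + J)*(-4 + 5*g) = (-4 + 5*g)*(89 + J))
(M(C(10, 2), 28) + (-12881 - 10712))*(-12628 - 14627) = ((-356 - 4*7 + 445*28 + 5*7*28) + (-12881 - 10712))*(-12628 - 14627) = ((-356 - 28 + 12460 + 980) - 23593)*(-27255) = (13056 - 23593)*(-27255) = -10537*(-27255) = 287185935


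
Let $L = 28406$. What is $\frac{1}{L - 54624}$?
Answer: $- \frac{1}{26218} \approx -3.8142 \cdot 10^{-5}$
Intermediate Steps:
$\frac{1}{L - 54624} = \frac{1}{28406 - 54624} = \frac{1}{-26218} = - \frac{1}{26218}$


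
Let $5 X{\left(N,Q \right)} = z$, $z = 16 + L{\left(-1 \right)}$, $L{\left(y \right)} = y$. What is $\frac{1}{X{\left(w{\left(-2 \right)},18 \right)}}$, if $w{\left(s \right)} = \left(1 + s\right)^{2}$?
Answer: $\frac{1}{3} \approx 0.33333$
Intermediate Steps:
$z = 15$ ($z = 16 - 1 = 15$)
$X{\left(N,Q \right)} = 3$ ($X{\left(N,Q \right)} = \frac{1}{5} \cdot 15 = 3$)
$\frac{1}{X{\left(w{\left(-2 \right)},18 \right)}} = \frac{1}{3}$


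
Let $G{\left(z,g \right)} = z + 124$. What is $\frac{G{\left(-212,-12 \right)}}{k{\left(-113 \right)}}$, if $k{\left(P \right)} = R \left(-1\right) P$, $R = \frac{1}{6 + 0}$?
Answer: $- \frac{528}{113} \approx -4.6726$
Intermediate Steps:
$R = \frac{1}{6} \approx 0.16667$
$k{\left(P \right)} = - \frac{P}{6}$ ($k{\left(P \right)} = \frac{1}{6} \left(-1\right) P = - \frac{P}{6}$)
$G{\left(z,g \right)} = 124 + z$
$\frac{G{\left(-212,-12 \right)}}{k{\left(-113 \right)}} = \frac{124 - 212}{\left(- \frac{1}{6}\right) \left(-113\right)} = - \frac{88}{\frac{113}{6}} = \left(-88\right) \frac{6}{113} = - \frac{528}{113}$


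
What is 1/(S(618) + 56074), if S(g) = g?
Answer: 1/56692 ≈ 1.7639e-5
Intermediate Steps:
1/(S(618) + 56074) = 1/(618 + 56074) = 1/56692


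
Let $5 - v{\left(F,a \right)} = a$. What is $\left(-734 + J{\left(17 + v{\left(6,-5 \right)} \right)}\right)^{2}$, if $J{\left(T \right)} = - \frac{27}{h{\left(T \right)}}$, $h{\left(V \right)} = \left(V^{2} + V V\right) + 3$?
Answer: $\frac{127782656089}{237169} \approx 5.3878 \cdot 10^{5}$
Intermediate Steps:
$v{\left(F,a \right)} = 5 - a$
$h{\left(V \right)} = 3 + 2 V^{2}$ ($h{\left(V \right)} = \left(V^{2} + V^{2}\right) + 3 = 2 V^{2} + 3 = 3 + 2 V^{2}$)
$J{\left(T \right)} = - \frac{27}{3 + 2 T^{2}}$
$\left(-734 + J{\left(17 + v{\left(6,-5 \right)} \right)}\right)^{2} = \left(-734 - \frac{27}{3 + 2 \left(17 + \left(5 - -5\right)\right)^{2}}\right)^{2} = \left(-734 - \frac{27}{3 + 2 \left(17 + \left(5 + 5\right)\right)^{2}}\right)^{2} = \left(-734 - \frac{27}{3 + 2 \left(17 + 10\right)^{2}}\right)^{2} = \left(-734 - \frac{27}{3 + 2 \cdot 27^{2}}\right)^{2} = \left(-734 - \frac{27}{3 + 2 \cdot 729}\right)^{2} = \left(-734 - \frac{27}{3 + 1458}\right)^{2} = \left(-734 - \frac{27}{1461}\right)^{2} = \left(-734 - \frac{9}{487}\right)^{2} = \left(- \frac{357467}{487}\right)^{2} = \frac{127782656089}{237169}$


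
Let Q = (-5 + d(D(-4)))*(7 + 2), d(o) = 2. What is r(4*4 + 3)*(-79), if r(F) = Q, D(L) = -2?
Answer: 2133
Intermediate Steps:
Q = -27 (Q = (-5 + 2)*(7 + 2) = -3*9 = -27)
r(F) = -27
r(4*4 + 3)*(-79) = -27*(-79) = 2133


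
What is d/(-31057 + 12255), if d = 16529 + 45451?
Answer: -30990/9401 ≈ -3.2965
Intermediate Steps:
d = 61980
d/(-31057 + 12255) = 61980/(-31057 + 12255) = 61980/(-18802) = 61980*(-1/18802) = -30990/9401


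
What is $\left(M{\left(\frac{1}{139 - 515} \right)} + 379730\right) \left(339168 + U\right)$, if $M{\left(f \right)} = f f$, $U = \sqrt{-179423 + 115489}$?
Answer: $\frac{569004225190119}{4418} + \frac{53684708481 i \sqrt{63934}}{141376} \approx 1.2879 \cdot 10^{11} + 9.6015 \cdot 10^{7} i$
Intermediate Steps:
$U = i \sqrt{63934}$ ($U = \sqrt{-63934} = i \sqrt{63934} \approx 252.85 i$)
$M{\left(f \right)} = f^{2}$
$\left(M{\left(\frac{1}{139 - 515} \right)} + 379730\right) \left(339168 + U\right) = \left(\left(\frac{1}{139 - 515}\right)^{2} + 379730\right) \left(339168 + i \sqrt{63934}\right) = \left(\left(\frac{1}{-376}\right)^{2} + 379730\right) \left(339168 + i \sqrt{63934}\right) = \left(\left(- \frac{1}{376}\right)^{2} + 379730\right) \left(339168 + i \sqrt{63934}\right) = \left(\frac{1}{141376} + 379730\right) \left(339168 + i \sqrt{63934}\right) = \frac{53684708481 \left(339168 + i \sqrt{63934}\right)}{141376} = \frac{569004225190119}{4418} + \frac{53684708481 i \sqrt{63934}}{141376}$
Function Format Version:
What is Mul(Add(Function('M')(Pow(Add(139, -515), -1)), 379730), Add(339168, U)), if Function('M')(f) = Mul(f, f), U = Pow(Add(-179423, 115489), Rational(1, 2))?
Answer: Add(Rational(569004225190119, 4418), Mul(Rational(53684708481, 141376), I, Pow(63934, Rational(1, 2)))) ≈ Add(1.2879e+11, Mul(9.6015e+7, I))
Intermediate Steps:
U = Mul(I, Pow(63934, Rational(1, 2))) (U = Pow(-63934, Rational(1, 2)) = Mul(I, Pow(63934, Rational(1, 2))) ≈ Mul(252.85, I))
Function('M')(f) = Pow(f, 2)
Mul(Add(Function('M')(Pow(Add(139, -515), -1)), 379730), Add(339168, U)) = Mul(Add(Pow(Pow(Add(139, -515), -1), 2), 379730), Add(339168, Mul(I, Pow(63934, Rational(1, 2))))) = Mul(Add(Pow(Pow(-376, -1), 2), 379730), Add(339168, Mul(I, Pow(63934, Rational(1, 2))))) = Mul(Add(Pow(Rational(-1, 376), 2), 379730), Add(339168, Mul(I, Pow(63934, Rational(1, 2))))) = Mul(Add(Rational(1, 141376), 379730), Add(339168, Mul(I, Pow(63934, Rational(1, 2))))) = Mul(Rational(53684708481, 141376), Add(339168, Mul(I, Pow(63934, Rational(1, 2))))) = Add(Rational(569004225190119, 4418), Mul(Rational(53684708481, 141376), I, Pow(63934, Rational(1, 2))))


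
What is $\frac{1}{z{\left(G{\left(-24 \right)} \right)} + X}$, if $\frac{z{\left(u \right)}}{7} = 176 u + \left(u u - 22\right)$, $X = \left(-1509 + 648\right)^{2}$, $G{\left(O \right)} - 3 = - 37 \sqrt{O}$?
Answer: $\frac{i}{14 \left(6734 \sqrt{6} + 36781 i\right)} \approx 1.6168 \cdot 10^{-6} + 7.2508 \cdot 10^{-7} i$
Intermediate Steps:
$G{\left(O \right)} = 3 - 37 \sqrt{O}$
$X = 741321$ ($X = \left(-861\right)^{2} = 741321$)
$z{\left(u \right)} = -154 + 7 u^{2} + 1232 u$ ($z{\left(u \right)} = 7 \left(176 u + \left(u u - 22\right)\right) = 7 \left(176 u + \left(u^{2} - 22\right)\right) = 7 \left(176 u + \left(-22 + u^{2}\right)\right) = 7 \left(-22 + u^{2} + 176 u\right) = -154 + 7 u^{2} + 1232 u$)
$\frac{1}{z{\left(G{\left(-24 \right)} \right)} + X} = \frac{1}{\left(-154 + 7 \left(3 - 37 \sqrt{-24}\right)^{2} + 1232 \left(3 - 37 \sqrt{-24}\right)\right) + 741321} = \frac{1}{\left(-154 + 7 \left(3 - 37 \cdot 2 i \sqrt{6}\right)^{2} + 1232 \left(3 - 37 \cdot 2 i \sqrt{6}\right)\right) + 741321} = \frac{1}{\left(-154 + 7 \left(3 - 74 i \sqrt{6}\right)^{2} + 1232 \left(3 - 74 i \sqrt{6}\right)\right) + 741321} = \frac{1}{\left(-154 + 7 \left(3 - 74 i \sqrt{6}\right)^{2} + \left(3696 - 91168 i \sqrt{6}\right)\right) + 741321} = \frac{1}{\left(3542 + 7 \left(3 - 74 i \sqrt{6}\right)^{2} - 91168 i \sqrt{6}\right) + 741321} = \frac{1}{744863 + 7 \left(3 - 74 i \sqrt{6}\right)^{2} - 91168 i \sqrt{6}}$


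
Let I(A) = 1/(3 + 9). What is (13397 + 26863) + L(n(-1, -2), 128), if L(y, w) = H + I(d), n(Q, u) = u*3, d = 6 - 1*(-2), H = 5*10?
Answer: 483721/12 ≈ 40310.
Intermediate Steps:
H = 50
d = 8 (d = 6 + 2 = 8)
I(A) = 1/12
n(Q, u) = 3*u
L(y, w) = 601/12 (L(y, w) = 50 + 1/12 = 601/12)
(13397 + 26863) + L(n(-1, -2), 128) = (13397 + 26863) + 601/12 = 40260 + 601/12 = 483721/12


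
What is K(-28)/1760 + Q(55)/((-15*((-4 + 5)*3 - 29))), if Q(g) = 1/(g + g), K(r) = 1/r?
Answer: 29/9609600 ≈ 3.0178e-6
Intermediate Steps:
Q(g) = 1/(2*g)
K(-28)/1760 + Q(55)/((-15*((-4 + 5)*3 - 29))) = 1/(-28*1760) + ((½)/55)/((-15*((-4 + 5)*3 - 29))) = -1/28*1/1760 + ((½)*(1/55))/((-15*(1*3 - 29))) = -1/49280 + 1/(110*((-15*(3 - 29)))) = -1/49280 + 1/(110*((-15*(-26)))) = -1/49280 + (1/110)/390 = -1/49280 + (1/110)*(1/390) = -1/49280 + 1/42900 = 29/9609600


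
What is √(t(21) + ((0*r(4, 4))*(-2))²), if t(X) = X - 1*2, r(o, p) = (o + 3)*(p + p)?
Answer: √19 ≈ 4.3589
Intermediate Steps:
r(o, p) = 2*p*(3 + o) (r(o, p) = (3 + o)*(2*p) = 2*p*(3 + o))
t(X) = -2 + X (t(X) = X - 2 = -2 + X)
√(t(21) + ((0*r(4, 4))*(-2))²) = √((-2 + 21) + ((0*(2*4*(3 + 4)))*(-2))²) = √(19 + ((0*(2*4*7))*(-2))²) = √(19 + ((0*56)*(-2))²) = √(19 + (0*(-2))²) = √(19 + 0²) = √(19 + 0) = √19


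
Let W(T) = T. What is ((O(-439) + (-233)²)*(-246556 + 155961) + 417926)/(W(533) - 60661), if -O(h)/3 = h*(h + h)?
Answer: -99839459941/60128 ≈ -1.6604e+6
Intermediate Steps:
O(h) = -6*h² (O(h) = -3*h*(h + h) = -3*h*2*h = -6*h²)
((O(-439) + (-233)²)*(-246556 + 155961) + 417926)/(W(533) - 60661) = ((-6*(-439)² + (-233)²)*(-246556 + 155961) + 417926)/(533 - 60661) = ((-6*192721 + 54289)*(-90595) + 417926)/(-60128) = ((-1156326 + 54289)*(-90595) + 417926)*(-1/60128) = (-1102037*(-90595) + 417926)*(-1/60128) = (99839042015 + 417926)*(-1/60128) = 99839459941*(-1/60128) = -99839459941/60128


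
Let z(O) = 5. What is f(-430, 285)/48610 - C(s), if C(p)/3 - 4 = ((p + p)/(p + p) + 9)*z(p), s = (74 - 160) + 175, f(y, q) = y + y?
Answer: -787568/4861 ≈ -162.02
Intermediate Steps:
f(y, q) = 2*y
s = 89 (s = -86 + 175 = 89)
C(p) = 162 (C(p) = 12 + 3*(((p + p)/(p + p) + 9)*5) = 12 + 3*(((2*p)/((2*p)) + 9)*5) = 12 + 3*(((2*p)*(1/(2*p)) + 9)*5) = 12 + 3*((1 + 9)*5) = 12 + 3*(10*5) = 12 + 3*50 = 12 + 150 = 162)
f(-430, 285)/48610 - C(s) = (2*(-430))/48610 - 1*162 = -860*1/48610 - 162 = -86/4861 - 162 = -787568/4861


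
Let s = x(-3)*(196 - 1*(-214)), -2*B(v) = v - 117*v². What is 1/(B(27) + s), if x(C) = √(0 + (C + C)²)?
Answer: 1/45093 ≈ 2.2176e-5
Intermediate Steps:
B(v) = -v/2 + 117*v²/2 (B(v) = -(v - 117*v²)/2 = -v/2 + 117*v²/2)
x(C) = 2*√(C²) (x(C) = √(0 + (2*C)²) = √(0 + 4*C²) = √(4*C²) = 2*√(C²))
s = 2460 (s = (2*√((-3)²))*(196 - 1*(-214)) = (2*√9)*(196 + 214) = (2*3)*410 = 6*410 = 2460)
1/(B(27) + s) = 1/((½)*27*(-1 + 117*27) + 2460) = 1/((½)*27*(-1 + 3159) + 2460) = 1/((½)*27*3158 + 2460) = 1/(42633 + 2460) = 1/45093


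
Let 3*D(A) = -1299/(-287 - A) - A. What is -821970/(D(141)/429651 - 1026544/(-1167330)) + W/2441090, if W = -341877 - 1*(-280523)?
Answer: -3988129552679272954960571/4266230706175632535 ≈ -9.3481e+5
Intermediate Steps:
W = -61354 (W = -341877 + 280523 = -61354)
D(A) = -433/(-287 - A) - A/3 (D(A) = (-1299/(-287 - A) - A)/3 = (-A - 1299/(-287 - A))/3 = -433/(-287 - A) - A/3)
-821970/(D(141)/429651 - 1026544/(-1167330)) + W/2441090 = -821970/(((1299 - 1*141² - 287*141)/(3*(287 + 141)))/429651 - 1026544/(-1167330)) - 61354/2441090 = -821970/(((⅓)*(1299 - 1*19881 - 40467)/428)*(1/429651) - 1026544*(-1/1167330)) - 61354*1/2441090 = -821970/(((⅓)*(1/428)*(1299 - 19881 - 40467))*(1/429651) + 513272/583665) - 30677/1220545 = -821970/(((⅓)*(1/428)*(-59049))*(1/429651) + 513272/583665) - 30677/1220545 = -821970/(-19683/428*1/429651 + 513272/583665) - 30677/1220545 = -821970/(-729/6810764 + 513272/583665) - 30677/1220545 = -821970/3495348968023/3975204570060 - 30677/1220545 = -821970*3975204570060/3495348968023 - 30677/1220545 = -3267498900452218200/3495348968023 - 30677/1220545 = -3988129552679272954960571/4266230706175632535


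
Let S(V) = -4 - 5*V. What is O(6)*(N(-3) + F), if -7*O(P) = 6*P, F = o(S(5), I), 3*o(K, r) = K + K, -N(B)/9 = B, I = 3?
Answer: -276/7 ≈ -39.429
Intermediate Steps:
N(B) = -9*B
o(K, r) = 2*K/3 (o(K, r) = (K + K)/3 = (2*K)/3 = 2*K/3)
F = -58/3 (F = 2*(-4 - 5*5)/3 = 2*(-4 - 25)/3 = (2/3)*(-29) = -58/3 ≈ -19.333)
O(P) = -6*P/7
O(6)*(N(-3) + F) = (-6/7*6)*(-9*(-3) - 58/3) = -36*(27 - 58/3)/7 = -36/7*23/3 = -276/7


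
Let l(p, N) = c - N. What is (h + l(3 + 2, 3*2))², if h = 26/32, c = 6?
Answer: 169/256 ≈ 0.66016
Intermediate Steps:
l(p, N) = 6 - N
h = 13/16 (h = 26*(1/32) = 13/16 ≈ 0.81250)
(h + l(3 + 2, 3*2))² = (13/16 + (6 - 3*2))² = (13/16 + (6 - 1*6))² = (13/16 + (6 - 6))² = (13/16 + 0)² = (13/16)² = 169/256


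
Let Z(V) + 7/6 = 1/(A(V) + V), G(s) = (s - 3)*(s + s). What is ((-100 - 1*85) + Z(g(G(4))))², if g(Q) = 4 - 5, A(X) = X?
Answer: 313600/9 ≈ 34844.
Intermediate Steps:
G(s) = 2*s*(-3 + s) (G(s) = (-3 + s)*(2*s) = 2*s*(-3 + s))
g(Q) = -1
Z(V) = -7/6 + 1/(2*V) (Z(V) = -7/6 + 1/(V + V) = -7/6 + 1/(2*V))
((-100 - 1*85) + Z(g(G(4))))² = ((-100 - 1*85) + (⅙)*(3 - 7*(-1))/(-1))² = ((-100 - 85) + (⅙)*(-1)*(3 + 7))² = (-185 + (⅙)*(-1)*10)² = (-185 - 5/3)² = (-560/3)² = 313600/9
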